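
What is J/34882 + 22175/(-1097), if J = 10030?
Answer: -381252720/19132777 ≈ -19.927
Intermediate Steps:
J/34882 + 22175/(-1097) = 10030/34882 + 22175/(-1097) = 10030*(1/34882) + 22175*(-1/1097) = 5015/17441 - 22175/1097 = -381252720/19132777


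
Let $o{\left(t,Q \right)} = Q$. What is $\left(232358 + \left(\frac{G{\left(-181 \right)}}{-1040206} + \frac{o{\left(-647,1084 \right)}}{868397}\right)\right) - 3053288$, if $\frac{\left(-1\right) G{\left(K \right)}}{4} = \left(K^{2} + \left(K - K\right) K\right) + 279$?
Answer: $- \frac{1274089577418103218}{451655884891} \approx -2.8209 \cdot 10^{6}$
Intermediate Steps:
$G{\left(K \right)} = -1116 - 4 K^{2}$ ($G{\left(K \right)} = - 4 \left(\left(K^{2} + \left(K - K\right) K\right) + 279\right) = - 4 \left(\left(K^{2} + 0 K\right) + 279\right) = - 4 \left(\left(K^{2} + 0\right) + 279\right) = - 4 \left(K^{2} + 279\right) = - 4 \left(279 + K^{2}\right) = -1116 - 4 K^{2}$)
$\left(232358 + \left(\frac{G{\left(-181 \right)}}{-1040206} + \frac{o{\left(-647,1084 \right)}}{868397}\right)\right) - 3053288 = \left(232358 + \left(\frac{-1116 - 4 \left(-181\right)^{2}}{-1040206} + \frac{1084}{868397}\right)\right) - 3053288 = \left(232358 + \left(\left(-1116 - 131044\right) \left(- \frac{1}{1040206}\right) + 1084 \cdot \frac{1}{868397}\right)\right) - 3053288 = \left(232358 + \left(\left(-1116 - 131044\right) \left(- \frac{1}{1040206}\right) + \frac{1084}{868397}\right)\right) - 3053288 = \left(232358 + \left(\left(-132160\right) \left(- \frac{1}{1040206}\right) + \frac{1084}{868397}\right)\right) - 3053288 = \left(232358 + \left(\frac{66080}{520103} + \frac{1084}{868397}\right)\right) - 3053288 = \left(232358 + \frac{57947465412}{451655884891}\right) - 3053288 = \frac{104945916048968390}{451655884891} - 3053288 = - \frac{1274089577418103218}{451655884891}$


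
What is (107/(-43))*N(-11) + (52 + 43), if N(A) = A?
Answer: 5262/43 ≈ 122.37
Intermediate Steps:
(107/(-43))*N(-11) + (52 + 43) = (107/(-43))*(-11) + (52 + 43) = (107*(-1/43))*(-11) + 95 = -107/43*(-11) + 95 = 1177/43 + 95 = 5262/43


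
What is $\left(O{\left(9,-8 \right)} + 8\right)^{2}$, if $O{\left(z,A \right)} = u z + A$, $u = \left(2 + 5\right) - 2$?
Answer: $2025$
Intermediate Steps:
$u = 5$ ($u = 7 - 2 = 5$)
$O{\left(z,A \right)} = A + 5 z$ ($O{\left(z,A \right)} = 5 z + A = A + 5 z$)
$\left(O{\left(9,-8 \right)} + 8\right)^{2} = \left(\left(-8 + 5 \cdot 9\right) + 8\right)^{2} = \left(\left(-8 + 45\right) + 8\right)^{2} = \left(37 + 8\right)^{2} = 45^{2} = 2025$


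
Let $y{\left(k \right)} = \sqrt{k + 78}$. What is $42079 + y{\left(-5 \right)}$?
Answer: $42079 + \sqrt{73} \approx 42088.0$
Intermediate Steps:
$y{\left(k \right)} = \sqrt{78 + k}$
$42079 + y{\left(-5 \right)} = 42079 + \sqrt{78 - 5} = 42079 + \sqrt{73}$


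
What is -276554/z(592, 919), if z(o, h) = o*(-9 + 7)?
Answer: 138277/592 ≈ 233.58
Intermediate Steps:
z(o, h) = -2*o (z(o, h) = o*(-2) = -2*o)
-276554/z(592, 919) = -276554/((-2*592)) = -276554/(-1184) = -276554*(-1/1184) = 138277/592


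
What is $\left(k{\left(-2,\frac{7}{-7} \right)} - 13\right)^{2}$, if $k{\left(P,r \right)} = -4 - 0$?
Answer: $289$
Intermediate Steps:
$k{\left(P,r \right)} = -4$ ($k{\left(P,r \right)} = -4 + 0 = -4$)
$\left(k{\left(-2,\frac{7}{-7} \right)} - 13\right)^{2} = \left(-4 - 13\right)^{2} = \left(-17\right)^{2} = 289$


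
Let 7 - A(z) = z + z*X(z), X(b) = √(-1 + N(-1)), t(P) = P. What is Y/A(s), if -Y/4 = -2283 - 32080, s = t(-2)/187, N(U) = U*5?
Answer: 1604634284/81845 - 7343864*I*√6/245535 ≈ 19606.0 - 73.263*I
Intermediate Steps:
N(U) = 5*U
X(b) = I*√6 (X(b) = √(-1 + 5*(-1)) = √(-1 - 5) = √(-6) = I*√6)
s = -2/187 ≈ -0.010695
A(z) = 7 - z - I*z*√6 (A(z) = 7 - (z + z*(I*√6)) = 7 - (z + I*z*√6) = 7 + (-z - I*z*√6) = 7 - z - I*z*√6)
Y = 137452 (Y = -4*(-2283 - 32080) = -4*(-34363) = 137452)
Y/A(s) = 137452/(7 - 1*(-2/187) - 1*I*(-2/187)*√6) = 137452/(7 + 2/187 + 2*I*√6/187) = 137452/(1311/187 + 2*I*√6/187)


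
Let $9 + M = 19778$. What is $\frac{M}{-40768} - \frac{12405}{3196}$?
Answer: $- \frac{142227191}{32573632} \approx -4.3663$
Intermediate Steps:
$M = 19769$ ($M = -9 + 19778 = 19769$)
$\frac{M}{-40768} - \frac{12405}{3196} = \frac{19769}{-40768} - \frac{12405}{3196} = 19769 \left(- \frac{1}{40768}\right) - \frac{12405}{3196} = - \frac{19769}{40768} - \frac{12405}{3196} = - \frac{142227191}{32573632}$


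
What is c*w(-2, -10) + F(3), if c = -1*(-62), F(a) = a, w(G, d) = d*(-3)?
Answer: 1863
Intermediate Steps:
w(G, d) = -3*d
c = 62
c*w(-2, -10) + F(3) = 62*(-3*(-10)) + 3 = 62*30 + 3 = 1860 + 3 = 1863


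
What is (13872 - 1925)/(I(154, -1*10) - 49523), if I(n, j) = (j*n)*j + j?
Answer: -11947/34133 ≈ -0.35001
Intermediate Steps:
I(n, j) = j + n*j² (I(n, j) = n*j² + j = j + n*j²)
(13872 - 1925)/(I(154, -1*10) - 49523) = (13872 - 1925)/((-1*10)*(1 - 1*10*154) - 49523) = 11947/(-10*(1 - 10*154) - 49523) = 11947/(-10*(1 - 1540) - 49523) = 11947/(-10*(-1539) - 49523) = 11947/(15390 - 49523) = 11947/(-34133) = 11947*(-1/34133) = -11947/34133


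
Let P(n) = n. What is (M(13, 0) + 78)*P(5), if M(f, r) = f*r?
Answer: 390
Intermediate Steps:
(M(13, 0) + 78)*P(5) = (13*0 + 78)*5 = (0 + 78)*5 = 78*5 = 390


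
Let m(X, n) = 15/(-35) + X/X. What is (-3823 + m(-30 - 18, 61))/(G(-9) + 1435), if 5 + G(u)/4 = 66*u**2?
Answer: -26757/159593 ≈ -0.16766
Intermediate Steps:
m(X, n) = 4/7 (m(X, n) = 15*(-1/35) + 1 = -3/7 + 1 = 4/7)
G(u) = -20 + 264*u**2 (G(u) = -20 + 4*(66*u**2) = -20 + 264*u**2)
(-3823 + m(-30 - 18, 61))/(G(-9) + 1435) = (-3823 + 4/7)/((-20 + 264*(-9)**2) + 1435) = -26757/(7*((-20 + 264*81) + 1435)) = -26757/(7*((-20 + 21384) + 1435)) = -26757/(7*(21364 + 1435)) = -26757/7/22799 = -26757/7*1/22799 = -26757/159593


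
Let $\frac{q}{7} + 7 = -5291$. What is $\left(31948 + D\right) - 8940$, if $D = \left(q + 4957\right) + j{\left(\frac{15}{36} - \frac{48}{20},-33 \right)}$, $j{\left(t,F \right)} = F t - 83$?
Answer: $- \frac{182771}{20} \approx -9138.5$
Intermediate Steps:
$q = -37086$ ($q = -49 + 7 \left(-5291\right) = -49 - 37037 = -37086$)
$j{\left(t,F \right)} = -83 + F t$
$D = - \frac{642931}{20}$ ($D = \left(-37086 + 4957\right) - \left(83 + 33 \left(\frac{15}{36} - \frac{48}{20}\right)\right) = -32129 - \left(83 + 33 \left(15 \cdot \frac{1}{36} - \frac{12}{5}\right)\right) = -32129 - \left(83 + 33 \left(\frac{5}{12} - \frac{12}{5}\right)\right) = -32129 - \frac{351}{20} = - \frac{642931}{20} \approx -32147.0$)
$\left(31948 + D\right) - 8940 = \left(31948 - \frac{642931}{20}\right) - 8940 = - \frac{3971}{20} - 8940 = - \frac{182771}{20}$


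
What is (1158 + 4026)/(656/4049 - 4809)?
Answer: -20990016/19470985 ≈ -1.0780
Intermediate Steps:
(1158 + 4026)/(656/4049 - 4809) = 5184/(656*(1/4049) - 4809) = 5184/(656/4049 - 4809) = 5184/(-19470985/4049) = 5184*(-4049/19470985) = -20990016/19470985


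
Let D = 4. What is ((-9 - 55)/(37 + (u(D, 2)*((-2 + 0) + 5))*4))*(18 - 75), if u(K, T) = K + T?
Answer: 3648/109 ≈ 33.468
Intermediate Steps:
((-9 - 55)/(37 + (u(D, 2)*((-2 + 0) + 5))*4))*(18 - 75) = ((-9 - 55)/(37 + ((4 + 2)*((-2 + 0) + 5))*4))*(18 - 75) = -64/(37 + (6*(-2 + 5))*4)*(-57) = -64/(37 + (6*3)*4)*(-57) = -64/(37 + 18*4)*(-57) = -64/(37 + 72)*(-57) = -64/109*(-57) = 3648/109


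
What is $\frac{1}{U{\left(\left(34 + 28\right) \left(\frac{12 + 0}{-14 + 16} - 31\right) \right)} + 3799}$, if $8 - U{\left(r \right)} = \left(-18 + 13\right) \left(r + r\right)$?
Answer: $- \frac{1}{11693} \approx -8.5521 \cdot 10^{-5}$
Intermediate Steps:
$U{\left(r \right)} = 8 + 10 r$ ($U{\left(r \right)} = 8 - \left(-18 + 13\right) \left(r + r\right) = 8 - - 5 \cdot 2 r = 8 - - 10 r = 8 + 10 r$)
$\frac{1}{U{\left(\left(34 + 28\right) \left(\frac{12 + 0}{-14 + 16} - 31\right) \right)} + 3799} = \frac{1}{\left(8 + 10 \left(34 + 28\right) \left(\frac{12 + 0}{-14 + 16} - 31\right)\right) + 3799} = \frac{1}{\left(8 + 10 \cdot 62 \left(\frac{12}{2} - 31\right)\right) + 3799} = \frac{1}{\left(8 + 10 \cdot 62 \left(12 \cdot \frac{1}{2} - 31\right)\right) + 3799} = \frac{1}{\left(8 + 10 \cdot 62 \left(6 - 31\right)\right) + 3799} = \frac{1}{\left(8 + 10 \cdot 62 \left(-25\right)\right) + 3799} = \frac{1}{\left(8 + 10 \left(-1550\right)\right) + 3799} = \frac{1}{\left(8 - 15500\right) + 3799} = \frac{1}{-15492 + 3799} = \frac{1}{-11693} = - \frac{1}{11693}$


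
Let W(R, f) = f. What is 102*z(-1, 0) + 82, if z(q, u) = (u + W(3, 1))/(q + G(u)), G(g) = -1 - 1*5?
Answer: 472/7 ≈ 67.429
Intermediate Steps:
G(g) = -6 (G(g) = -1 - 5 = -6)
z(q, u) = (1 + u)/(-6 + q) (z(q, u) = (u + 1)/(q - 6) = (1 + u)/(-6 + q))
102*z(-1, 0) + 82 = 102*((1 + 0)/(-6 - 1)) + 82 = 102*(1/(-7)) + 82 = 102*(-⅐*1) + 82 = 102*(-⅐) + 82 = -102/7 + 82 = 472/7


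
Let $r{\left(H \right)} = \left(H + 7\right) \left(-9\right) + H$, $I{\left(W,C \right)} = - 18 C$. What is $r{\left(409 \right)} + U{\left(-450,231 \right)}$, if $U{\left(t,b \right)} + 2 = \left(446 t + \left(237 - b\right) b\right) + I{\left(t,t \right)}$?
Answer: $-194551$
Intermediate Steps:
$U{\left(t,b \right)} = -2 + 428 t + b \left(237 - b\right)$ ($U{\left(t,b \right)} = -2 - \left(- 428 t - \left(237 - b\right) b\right) = -2 - \left(- 428 t - b \left(237 - b\right)\right) = -2 + \left(428 t + b \left(237 - b\right)\right) = -2 + 428 t + b \left(237 - b\right)$)
$r{\left(H \right)} = -63 - 8 H$ ($r{\left(H \right)} = \left(7 + H\right) \left(-9\right) + H = \left(-63 - 9 H\right) + H = -63 - 8 H$)
$r{\left(409 \right)} + U{\left(-450,231 \right)} = \left(-63 - 3272\right) + \left(-2 - 231^{2} + 237 \cdot 231 + 428 \left(-450\right)\right) = \left(-63 - 3272\right) - 191216 = -3335 - 191216 = -194551$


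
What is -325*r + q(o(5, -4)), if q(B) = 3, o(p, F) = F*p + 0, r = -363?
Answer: 117978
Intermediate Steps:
o(p, F) = F*p
-325*r + q(o(5, -4)) = -325*(-363) + 3 = 117975 + 3 = 117978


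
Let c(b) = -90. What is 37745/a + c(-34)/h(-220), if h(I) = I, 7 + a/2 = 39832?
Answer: 77362/87615 ≈ 0.88298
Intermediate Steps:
a = 79650 (a = -14 + 2*39832 = -14 + 79664 = 79650)
37745/a + c(-34)/h(-220) = 37745/79650 - 90/(-220) = 37745*(1/79650) - 90*(-1/220) = 7549/15930 + 9/22 = 77362/87615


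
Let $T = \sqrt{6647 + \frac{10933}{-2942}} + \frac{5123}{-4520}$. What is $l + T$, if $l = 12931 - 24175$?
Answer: $- \frac{50828003}{4520} + \frac{\sqrt{57500039622}}{2942} \approx -11164.0$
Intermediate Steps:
$l = -11244$ ($l = 12931 - 24175 = -11244$)
$T = - \frac{5123}{4520} + \frac{\sqrt{57500039622}}{2942}$ ($T = \sqrt{6647 + 10933 \left(- \frac{1}{2942}\right)} + 5123 \left(- \frac{1}{4520}\right) = \sqrt{6647 - \frac{10933}{2942}} - \frac{5123}{4520} = \sqrt{\frac{19544541}{2942}} - \frac{5123}{4520} = \frac{\sqrt{57500039622}}{2942} - \frac{5123}{4520} = - \frac{5123}{4520} + \frac{\sqrt{57500039622}}{2942} \approx 80.373$)
$l + T = -11244 - \left(\frac{5123}{4520} - \frac{\sqrt{57500039622}}{2942}\right) = - \frac{50828003}{4520} + \frac{\sqrt{57500039622}}{2942}$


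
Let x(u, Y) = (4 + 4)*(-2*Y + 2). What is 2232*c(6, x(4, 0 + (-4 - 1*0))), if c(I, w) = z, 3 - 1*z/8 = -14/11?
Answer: 839232/11 ≈ 76294.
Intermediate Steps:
x(u, Y) = 16 - 16*Y (x(u, Y) = 8*(2 - 2*Y) = 16 - 16*Y)
z = 376/11 (z = 24 - (-112)/11 = 24 - 8*(-14/11) = 24 + 112/11 = 376/11 ≈ 34.182)
c(I, w) = 376/11
2232*c(6, x(4, 0 + (-4 - 1*0))) = 2232*(376/11) = 839232/11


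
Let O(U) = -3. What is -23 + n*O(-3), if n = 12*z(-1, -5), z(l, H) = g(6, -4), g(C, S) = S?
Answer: 121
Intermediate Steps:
z(l, H) = -4
n = -48 (n = 12*(-4) = -48)
-23 + n*O(-3) = -23 - 48*(-3) = -23 + 144 = 121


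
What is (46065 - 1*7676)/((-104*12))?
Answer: -2953/96 ≈ -30.760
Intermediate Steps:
(46065 - 1*7676)/((-104*12)) = (46065 - 7676)/(-1248) = 38389*(-1/1248) = -2953/96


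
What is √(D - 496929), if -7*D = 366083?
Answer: I*√26912102/7 ≈ 741.1*I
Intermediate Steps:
D = -366083/7 (D = -⅐*366083 = -366083/7 ≈ -52298.)
√(D - 496929) = √(-366083/7 - 496929) = √(-3844586/7) = I*√26912102/7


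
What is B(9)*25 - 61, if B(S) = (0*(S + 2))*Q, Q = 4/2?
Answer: -61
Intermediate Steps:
Q = 2 (Q = 4*(½) = 2)
B(S) = 0 (B(S) = (0*(S + 2))*2 = (0*(2 + S))*2 = 0*2 = 0)
B(9)*25 - 61 = 0*25 - 61 = 0 - 61 = -61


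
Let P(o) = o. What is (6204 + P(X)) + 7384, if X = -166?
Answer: 13422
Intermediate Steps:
(6204 + P(X)) + 7384 = (6204 - 166) + 7384 = 6038 + 7384 = 13422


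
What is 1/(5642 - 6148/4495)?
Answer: 155/874298 ≈ 0.00017729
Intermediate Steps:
1/(5642 - 6148/4495) = 1/(5642 - 6148*1/4495) = 1/(5642 - 212/155) = 1/(874298/155) = 155/874298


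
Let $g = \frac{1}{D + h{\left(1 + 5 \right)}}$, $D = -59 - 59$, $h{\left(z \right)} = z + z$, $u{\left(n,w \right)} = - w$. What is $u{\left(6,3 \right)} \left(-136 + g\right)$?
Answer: $\frac{43251}{106} \approx 408.03$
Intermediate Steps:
$h{\left(z \right)} = 2 z$
$D = -118$ ($D = -59 - 59 = -118$)
$g = - \frac{1}{106}$ ($g = \frac{1}{-118 + 2 \left(1 + 5\right)} = \frac{1}{-118 + 2 \cdot 6} = \frac{1}{-118 + 12} = \frac{1}{-106} = - \frac{1}{106} \approx -0.009434$)
$u{\left(6,3 \right)} \left(-136 + g\right) = \left(-1\right) 3 \left(-136 - \frac{1}{106}\right) = \left(-3\right) \left(- \frac{14417}{106}\right) = \frac{43251}{106}$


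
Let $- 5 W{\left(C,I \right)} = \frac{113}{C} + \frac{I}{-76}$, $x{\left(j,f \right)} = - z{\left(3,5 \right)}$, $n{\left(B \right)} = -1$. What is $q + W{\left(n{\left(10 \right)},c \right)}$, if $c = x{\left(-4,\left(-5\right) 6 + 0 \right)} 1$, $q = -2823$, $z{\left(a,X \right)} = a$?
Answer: $- \frac{212831}{76} \approx -2800.4$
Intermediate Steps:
$x{\left(j,f \right)} = -3$ ($x{\left(j,f \right)} = \left(-1\right) 3 = -3$)
$c = -3$ ($c = \left(-3\right) 1 = -3$)
$W{\left(C,I \right)} = - \frac{113}{5 C} + \frac{I}{380}$ ($W{\left(C,I \right)} = - \frac{\frac{113}{C} + \frac{I}{-76}}{5} = - \frac{\frac{113}{C} + I \left(- \frac{1}{76}\right)}{5} = - \frac{\frac{113}{C} - \frac{I}{76}}{5} = - \frac{113}{5 C} + \frac{I}{380}$)
$q + W{\left(n{\left(10 \right)},c \right)} = -2823 + \frac{-8588 - -3}{380 \left(-1\right)} = -2823 + \frac{1}{380} \left(-1\right) \left(-8588 + 3\right) = -2823 + \frac{1}{380} \left(-1\right) \left(-8585\right) = -2823 + \frac{1717}{76} = - \frac{212831}{76}$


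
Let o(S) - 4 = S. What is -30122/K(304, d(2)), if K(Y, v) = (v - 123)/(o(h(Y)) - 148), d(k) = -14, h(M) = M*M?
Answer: 2779417184/137 ≈ 2.0288e+7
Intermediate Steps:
h(M) = M²
o(S) = 4 + S
K(Y, v) = (-123 + v)/(-144 + Y²) (K(Y, v) = (v - 123)/((4 + Y²) - 148) = (-123 + v)/(-144 + Y²))
-30122/K(304, d(2)) = -30122*(-144 + 304²)/(-123 - 14) = -30122/(-137/(-144 + 92416)) = -30122/(-137/92272) = -30122*(-92272/137) = 2779417184/137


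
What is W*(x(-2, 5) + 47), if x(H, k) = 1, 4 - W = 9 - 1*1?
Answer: -192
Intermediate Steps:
W = -4 (W = 4 - (9 - 1*1) = 4 - (9 - 1) = 4 - 1*8 = 4 - 8 = -4)
W*(x(-2, 5) + 47) = -4*(1 + 47) = -4*48 = -192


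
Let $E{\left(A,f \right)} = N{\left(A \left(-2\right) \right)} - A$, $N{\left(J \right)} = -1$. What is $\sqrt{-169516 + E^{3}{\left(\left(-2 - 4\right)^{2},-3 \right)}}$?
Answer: $i \sqrt{220169} \approx 469.22 i$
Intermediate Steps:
$E{\left(A,f \right)} = -1 - A$
$\sqrt{-169516 + E^{3}{\left(\left(-2 - 4\right)^{2},-3 \right)}} = \sqrt{-169516 + \left(-1 - \left(-2 - 4\right)^{2}\right)^{3}} = \sqrt{-169516 + \left(-1 - \left(-6\right)^{2}\right)^{3}} = \sqrt{-169516 + \left(-1 - 36\right)^{3}} = \sqrt{-169516 + \left(-37\right)^{3}} = \sqrt{-169516 - 50653} = \sqrt{-220169} = i \sqrt{220169}$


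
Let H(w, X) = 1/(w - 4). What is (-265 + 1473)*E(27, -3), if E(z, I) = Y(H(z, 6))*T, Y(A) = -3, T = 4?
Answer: -14496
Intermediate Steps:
H(w, X) = 1/(-4 + w)
E(z, I) = -12 (E(z, I) = -3*4 = -12)
(-265 + 1473)*E(27, -3) = (-265 + 1473)*(-12) = 1208*(-12) = -14496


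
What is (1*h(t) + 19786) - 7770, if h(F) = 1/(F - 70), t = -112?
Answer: 2186911/182 ≈ 12016.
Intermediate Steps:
h(F) = 1/(-70 + F)
(1*h(t) + 19786) - 7770 = (1/(-70 - 112) + 19786) - 7770 = (1/(-182) + 19786) - 7770 = (1*(-1/182) + 19786) - 7770 = (-1/182 + 19786) - 7770 = 3601051/182 - 7770 = 2186911/182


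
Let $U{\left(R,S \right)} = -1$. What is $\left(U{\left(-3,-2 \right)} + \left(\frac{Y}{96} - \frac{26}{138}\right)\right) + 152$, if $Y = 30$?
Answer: $\frac{166841}{1104} \approx 151.12$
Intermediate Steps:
$\left(U{\left(-3,-2 \right)} + \left(\frac{Y}{96} - \frac{26}{138}\right)\right) + 152 = \left(-1 + \left(\frac{30}{96} - \frac{26}{138}\right)\right) + 152 = \left(-1 + \left(30 \cdot \frac{1}{96} - \frac{13}{69}\right)\right) + 152 = \left(-1 + \left(\frac{5}{16} - \frac{13}{69}\right)\right) + 152 = \left(-1 + \frac{137}{1104}\right) + 152 = - \frac{967}{1104} + 152 = \frac{166841}{1104}$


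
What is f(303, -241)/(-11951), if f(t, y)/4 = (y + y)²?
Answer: -929296/11951 ≈ -77.759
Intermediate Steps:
f(t, y) = 16*y² (f(t, y) = 4*(y + y)² = 4*(2*y)² = 4*(4*y²) = 16*y²)
f(303, -241)/(-11951) = (16*(-241)²)/(-11951) = (16*58081)*(-1/11951) = 929296*(-1/11951) = -929296/11951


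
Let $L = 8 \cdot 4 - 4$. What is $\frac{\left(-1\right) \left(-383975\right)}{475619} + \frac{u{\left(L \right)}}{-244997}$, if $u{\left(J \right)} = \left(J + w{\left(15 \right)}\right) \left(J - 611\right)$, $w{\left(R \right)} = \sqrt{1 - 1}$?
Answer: $\frac{101836727631}{116525228143} \approx 0.87395$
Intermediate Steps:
$w{\left(R \right)} = 0$ ($w{\left(R \right)} = \sqrt{0} = 0$)
$L = 28$ ($L = 32 - 4 = 28$)
$u{\left(J \right)} = J \left(-611 + J\right)$ ($u{\left(J \right)} = \left(J + 0\right) \left(J - 611\right) = J \left(-611 + J\right)$)
$\frac{\left(-1\right) \left(-383975\right)}{475619} + \frac{u{\left(L \right)}}{-244997} = \frac{\left(-1\right) \left(-383975\right)}{475619} + \frac{28 \left(-611 + 28\right)}{-244997} = 383975 \cdot \frac{1}{475619} + 28 \left(-583\right) \left(- \frac{1}{244997}\right) = \frac{383975}{475619} - - \frac{16324}{244997} = \frac{383975}{475619} + \frac{16324}{244997} = \frac{101836727631}{116525228143}$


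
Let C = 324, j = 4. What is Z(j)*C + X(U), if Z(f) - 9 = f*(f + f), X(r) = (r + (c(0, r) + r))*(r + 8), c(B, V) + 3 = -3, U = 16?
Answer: 13908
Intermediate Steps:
c(B, V) = -6 (c(B, V) = -3 - 3 = -6)
X(r) = (-6 + 2*r)*(8 + r) (X(r) = (r + (-6 + r))*(r + 8) = (-6 + 2*r)*(8 + r))
Z(f) = 9 + 2*f² (Z(f) = 9 + f*(f + f) = 9 + f*(2*f) = 9 + 2*f²)
Z(j)*C + X(U) = (9 + 2*4²)*324 + (-48 + 2*16² + 10*16) = (9 + 2*16)*324 + (-48 + 2*256 + 160) = (9 + 32)*324 + (-48 + 512 + 160) = 41*324 + 624 = 13284 + 624 = 13908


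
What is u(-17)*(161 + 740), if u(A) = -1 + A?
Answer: -16218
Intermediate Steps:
u(-17)*(161 + 740) = (-1 - 17)*(161 + 740) = -18*901 = -16218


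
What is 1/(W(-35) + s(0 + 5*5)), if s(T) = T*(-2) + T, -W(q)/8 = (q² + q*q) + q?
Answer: -1/19345 ≈ -5.1693e-5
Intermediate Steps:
W(q) = -16*q² - 8*q (W(q) = -8*((q² + q*q) + q) = -8*((q² + q²) + q) = -8*(2*q² + q) = -8*(q + 2*q²) = -16*q² - 8*q)
s(T) = -T (s(T) = -2*T + T = -T)
1/(W(-35) + s(0 + 5*5)) = 1/(-8*(-35)*(1 + 2*(-35)) - (0 + 5*5)) = 1/(-8*(-35)*(1 - 70) - (0 + 25)) = 1/(-8*(-35)*(-69) - 1*25) = 1/(-19320 - 25) = 1/(-19345) = -1/19345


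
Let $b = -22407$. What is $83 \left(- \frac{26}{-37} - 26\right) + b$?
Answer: $- \frac{906747}{37} \approx -24507.0$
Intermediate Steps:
$83 \left(- \frac{26}{-37} - 26\right) + b = 83 \left(- \frac{26}{-37} - 26\right) - 22407 = 83 \left(\left(-26\right) \left(- \frac{1}{37}\right) - 26\right) - 22407 = 83 \left(\frac{26}{37} - 26\right) - 22407 = 83 \left(- \frac{936}{37}\right) - 22407 = - \frac{77688}{37} - 22407 = - \frac{906747}{37}$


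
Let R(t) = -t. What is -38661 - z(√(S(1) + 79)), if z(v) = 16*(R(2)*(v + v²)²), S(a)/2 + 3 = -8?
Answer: 67131 + 3648*√57 ≈ 94673.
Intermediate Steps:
S(a) = -22 (S(a) = -6 + 2*(-8) = -6 - 16 = -22)
z(v) = -32*(v + v²)² (z(v) = 16*((-1*2)*(v + v²)²) = 16*(-2*(v + v²)²) = -32*(v + v²)²)
-38661 - z(√(S(1) + 79)) = -38661 - (-32)*(√(-22 + 79))²*(1 + √(-22 + 79))² = -38661 - (-32)*(√57)²*(1 + √57)² = -38661 - (-32)*57*(1 + √57)² = -38661 - (-1824)*(1 + √57)² = -38661 + 1824*(1 + √57)²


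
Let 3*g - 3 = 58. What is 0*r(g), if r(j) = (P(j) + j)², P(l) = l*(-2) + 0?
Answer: 0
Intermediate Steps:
P(l) = -2*l (P(l) = -2*l + 0 = -2*l)
g = 61/3 (g = 1 + (⅓)*58 = 1 + 58/3 = 61/3 ≈ 20.333)
r(j) = j² (r(j) = (-2*j + j)² = (-j)² = j²)
0*r(g) = 0*(61/3)² = 0*(3721/9) = 0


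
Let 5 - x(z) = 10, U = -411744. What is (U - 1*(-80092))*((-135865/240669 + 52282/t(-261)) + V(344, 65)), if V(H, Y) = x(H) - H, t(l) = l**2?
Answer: 210724035197258624/1821623661 ≈ 1.1568e+8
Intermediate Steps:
x(z) = -5 (x(z) = 5 - 1*10 = 5 - 10 = -5)
V(H, Y) = -5 - H
(U - 1*(-80092))*((-135865/240669 + 52282/t(-261)) + V(344, 65)) = (-411744 - 1*(-80092))*((-135865/240669 + 52282/((-261)**2)) + (-5 - 1*344)) = (-411744 + 80092)*((-135865*1/240669 + 52282/68121) + (-5 - 344)) = -331652*((-135865/240669 + 52282*(1/68121)) - 349) = -331652*((-135865/240669 + 52282/68121) - 349) = -331652*(369710777/1821623661 - 349) = -331652*(-635376946912/1821623661) = 210724035197258624/1821623661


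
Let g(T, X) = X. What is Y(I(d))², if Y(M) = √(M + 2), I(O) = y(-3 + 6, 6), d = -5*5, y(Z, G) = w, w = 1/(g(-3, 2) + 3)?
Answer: 11/5 ≈ 2.2000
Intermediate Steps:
w = ⅕ (w = 1/(2 + 3) = 1/5 = ⅕ ≈ 0.20000)
y(Z, G) = ⅕
d = -25
I(O) = ⅕
Y(M) = √(2 + M)
Y(I(d))² = (√(2 + ⅕))² = (√(11/5))² = (√55/5)² = 11/5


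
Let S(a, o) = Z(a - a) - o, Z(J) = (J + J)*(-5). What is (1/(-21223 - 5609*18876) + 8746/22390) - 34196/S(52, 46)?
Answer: 96997506063019763/130411217027520 ≈ 743.78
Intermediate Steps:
Z(J) = -10*J (Z(J) = (2*J)*(-5) = -10*J)
S(a, o) = -o (S(a, o) = -10*(a - a) - o = -10*0 - o = 0 - o = -o)
(1/(-21223 - 5609*18876) + 8746/22390) - 34196/S(52, 46) = (1/(-21223 - 5609*18876) + 8746/22390) - 34196/((-1*46)) = ((1/18876)/(-26832) + 8746*(1/22390)) - 34196/(-46) = (-1/26832*1/18876 + 4373/11195) - 34196*(-1)/46 = (-1/506480832 + 4373/11195) - 1*(-17098/23) = 2214840667141/5670052914240 + 17098/23 = 96997506063019763/130411217027520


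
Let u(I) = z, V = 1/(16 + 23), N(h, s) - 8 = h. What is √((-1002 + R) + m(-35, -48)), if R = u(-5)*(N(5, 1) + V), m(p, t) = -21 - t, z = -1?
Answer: I*√1502787/39 ≈ 31.433*I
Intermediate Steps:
N(h, s) = 8 + h
V = 1/39 ≈ 0.025641
u(I) = -1
R = -508/39 (R = -((8 + 5) + 1/39) = -(13 + 1/39) = -1*508/39 = -508/39 ≈ -13.026)
√((-1002 + R) + m(-35, -48)) = √((-1002 - 508/39) + (-21 - 1*(-48))) = √(-39586/39 + (-21 + 48)) = √(-39586/39 + 27) = √(-38533/39) = I*√1502787/39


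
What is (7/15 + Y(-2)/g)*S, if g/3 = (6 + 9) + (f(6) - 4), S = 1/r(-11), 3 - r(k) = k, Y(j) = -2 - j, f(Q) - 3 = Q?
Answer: 1/30 ≈ 0.033333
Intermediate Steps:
f(Q) = 3 + Q
r(k) = 3 - k
S = 1/14 (S = 1/(3 - 1*(-11)) = 1/(3 + 11) = 1/14 ≈ 0.071429)
g = 60 (g = 3*((6 + 9) + ((3 + 6) - 4)) = 3*(15 + (9 - 4)) = 3*(15 + 5) = 3*20 = 60)
(7/15 + Y(-2)/g)*S = (7/15 + (-2 - 1*(-2))/60)*(1/14) = (7*(1/15) + (-2 + 2)*(1/60))*(1/14) = (7/15 + 0*(1/60))*(1/14) = (7/15 + 0)*(1/14) = (7/15)*(1/14) = 1/30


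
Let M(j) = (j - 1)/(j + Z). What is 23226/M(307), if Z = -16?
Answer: 375487/17 ≈ 22087.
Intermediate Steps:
M(j) = (-1 + j)/(-16 + j) (M(j) = (j - 1)/(j - 16) = (-1 + j)/(-16 + j))
23226/M(307) = 23226/(((-1 + 307)/(-16 + 307))) = 23226/((306/291)) = 23226/(((1/291)*306)) = 23226/(102/97) = 23226*(97/102) = 375487/17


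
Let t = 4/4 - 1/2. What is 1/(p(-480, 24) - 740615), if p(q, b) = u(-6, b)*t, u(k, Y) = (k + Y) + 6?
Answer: -1/740603 ≈ -1.3503e-6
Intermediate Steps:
u(k, Y) = 6 + Y + k (u(k, Y) = (Y + k) + 6 = 6 + Y + k)
t = 1/2 (t = 4*(1/4) - 1*1/2 = 1 - 1/2 = 1/2 ≈ 0.50000)
p(q, b) = b/2 (p(q, b) = (6 + b - 6)*(1/2) = b*(1/2) = b/2)
1/(p(-480, 24) - 740615) = 1/((1/2)*24 - 740615) = 1/(12 - 740615) = 1/(-740603) = -1/740603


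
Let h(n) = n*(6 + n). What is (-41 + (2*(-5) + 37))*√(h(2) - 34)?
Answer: -42*I*√2 ≈ -59.397*I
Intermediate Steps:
(-41 + (2*(-5) + 37))*√(h(2) - 34) = (-41 + (2*(-5) + 37))*√(2*(6 + 2) - 34) = (-41 + (-10 + 37))*√(2*8 - 34) = (-41 + 27)*√(16 - 34) = -42*I*√2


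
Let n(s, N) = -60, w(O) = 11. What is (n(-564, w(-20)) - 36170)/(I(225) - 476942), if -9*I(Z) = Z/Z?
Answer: 326070/4292479 ≈ 0.075963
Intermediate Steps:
I(Z) = -1/9 (I(Z) = -Z/(9*Z) = -1/9*1 = -1/9)
(n(-564, w(-20)) - 36170)/(I(225) - 476942) = (-60 - 36170)/(-1/9 - 476942) = -36230/(-4292479/9) = -36230*(-9/4292479) = 326070/4292479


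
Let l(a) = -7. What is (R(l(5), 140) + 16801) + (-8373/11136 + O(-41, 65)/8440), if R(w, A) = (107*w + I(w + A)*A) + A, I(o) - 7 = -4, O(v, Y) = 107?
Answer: 65052355063/3916160 ≈ 16611.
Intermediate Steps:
I(o) = 3 (I(o) = 7 - 4 = 3)
R(w, A) = 4*A + 107*w (R(w, A) = (107*w + 3*A) + A = (3*A + 107*w) + A = 4*A + 107*w)
(R(l(5), 140) + 16801) + (-8373/11136 + O(-41, 65)/8440) = ((4*140 + 107*(-7)) + 16801) + (-8373/11136 + 107/8440) = ((560 - 749) + 16801) + (-8373*1/11136 + 107*(1/8440)) = (-189 + 16801) + (-2791/3712 + 107/8440) = 16612 - 2894857/3916160 = 65052355063/3916160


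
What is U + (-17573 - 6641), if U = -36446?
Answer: -60660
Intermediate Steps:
U + (-17573 - 6641) = -36446 + (-17573 - 6641) = -36446 - 24214 = -60660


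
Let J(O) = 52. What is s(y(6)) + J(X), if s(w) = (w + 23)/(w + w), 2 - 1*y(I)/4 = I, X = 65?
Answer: 1657/32 ≈ 51.781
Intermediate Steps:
y(I) = 8 - 4*I
s(w) = (23 + w)/(2*w) (s(w) = (23 + w)/((2*w)) = (23 + w)*(1/(2*w)) = (23 + w)/(2*w))
s(y(6)) + J(X) = (23 + (8 - 4*6))/(2*(8 - 4*6)) + 52 = (23 + (8 - 24))/(2*(8 - 24)) + 52 = (½)*(23 - 16)/(-16) + 52 = (½)*(-1/16)*7 + 52 = -7/32 + 52 = 1657/32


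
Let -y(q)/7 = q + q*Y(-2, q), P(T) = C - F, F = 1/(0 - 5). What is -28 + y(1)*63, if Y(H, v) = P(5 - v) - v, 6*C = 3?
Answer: -3367/10 ≈ -336.70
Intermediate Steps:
C = ½ (C = (⅙)*3 = ½ ≈ 0.50000)
F = -⅕ (F = 1/(-5) = -⅕ ≈ -0.20000)
P(T) = 7/10 (P(T) = ½ - 1*(-⅕) = ½ + ⅕ = 7/10)
Y(H, v) = 7/10 - v
y(q) = -7*q - 7*q*(7/10 - q) (y(q) = -7*(q + q*(7/10 - q)) = -7*q - 7*q*(7/10 - q))
-28 + y(1)*63 = -28 + ((7/10)*1*(-17 + 10*1))*63 = -28 + ((7/10)*1*(-17 + 10))*63 = -28 + ((7/10)*1*(-7))*63 = -28 - 49/10*63 = -28 - 3087/10 = -3367/10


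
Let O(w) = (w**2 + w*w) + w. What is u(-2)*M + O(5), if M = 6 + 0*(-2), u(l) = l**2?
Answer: 79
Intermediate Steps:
O(w) = w + 2*w**2 (O(w) = (w**2 + w**2) + w = 2*w**2 + w = w + 2*w**2)
M = 6 (M = 6 + 0 = 6)
u(-2)*M + O(5) = (-2)**2*6 + 5*(1 + 2*5) = 4*6 + 5*(1 + 10) = 24 + 5*11 = 24 + 55 = 79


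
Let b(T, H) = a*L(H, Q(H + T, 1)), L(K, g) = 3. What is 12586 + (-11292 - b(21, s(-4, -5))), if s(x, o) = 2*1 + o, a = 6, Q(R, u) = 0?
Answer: 1276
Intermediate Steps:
s(x, o) = 2 + o
b(T, H) = 18 (b(T, H) = 6*3 = 18)
12586 + (-11292 - b(21, s(-4, -5))) = 12586 + (-11292 - 1*18) = 12586 + (-11292 - 18) = 12586 - 11310 = 1276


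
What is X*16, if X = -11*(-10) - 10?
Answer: 1600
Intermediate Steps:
X = 100 (X = 110 - 10 = 100)
X*16 = 100*16 = 1600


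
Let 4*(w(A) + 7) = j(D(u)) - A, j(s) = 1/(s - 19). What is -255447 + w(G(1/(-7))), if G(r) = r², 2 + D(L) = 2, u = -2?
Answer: -237827691/931 ≈ -2.5545e+5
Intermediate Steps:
D(L) = 0 (D(L) = -2 + 2 = 0)
j(s) = 1/(-19 + s)
w(A) = -533/76 - A/4 (w(A) = -7 + (1/(-19 + 0) - A)/4 = -7 + (1/(-19) - A)/4 = -7 + (-1/19 - A)/4 = -7 + (-1/76 - A/4) = -533/76 - A/4)
-255447 + w(G(1/(-7))) = -255447 + (-533/76 - (1/(-7))²/4) = -255447 + (-533/76 - (-⅐)²/4) = -255447 + (-533/76 - ¼*1/49) = -255447 + (-533/76 - 1/196) = -255447 - 6534/931 = -237827691/931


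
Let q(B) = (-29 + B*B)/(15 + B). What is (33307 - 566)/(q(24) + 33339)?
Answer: 1276899/1300768 ≈ 0.98165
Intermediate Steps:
q(B) = (-29 + B²)/(15 + B)
(33307 - 566)/(q(24) + 33339) = (33307 - 566)/((-29 + 24²)/(15 + 24) + 33339) = 32741/((-29 + 576)/39 + 33339) = 32741/((1/39)*547 + 33339) = 32741/(547/39 + 33339) = 32741/(1300768/39) = 32741*(39/1300768) = 1276899/1300768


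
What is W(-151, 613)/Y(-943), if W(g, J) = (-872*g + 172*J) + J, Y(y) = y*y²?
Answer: -237721/838561807 ≈ -0.00028349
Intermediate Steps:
Y(y) = y³
W(g, J) = -872*g + 173*J
W(-151, 613)/Y(-943) = (-872*(-151) + 173*613)/((-943)³) = (131672 + 106049)/(-838561807) = 237721*(-1/838561807) = -237721/838561807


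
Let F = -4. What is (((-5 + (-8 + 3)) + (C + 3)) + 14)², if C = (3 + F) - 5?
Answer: 1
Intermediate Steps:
C = -6 (C = (3 - 4) - 5 = -1 - 5 = -6)
(((-5 + (-8 + 3)) + (C + 3)) + 14)² = (((-5 + (-8 + 3)) + (-6 + 3)) + 14)² = (((-5 - 5) - 3) + 14)² = ((-10 - 3) + 14)² = (-13 + 14)² = 1² = 1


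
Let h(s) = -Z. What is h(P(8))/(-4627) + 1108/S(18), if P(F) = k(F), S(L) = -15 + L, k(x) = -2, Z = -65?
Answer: 5126521/13881 ≈ 369.32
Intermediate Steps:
P(F) = -2
h(s) = 65 (h(s) = -1*(-65) = 65)
h(P(8))/(-4627) + 1108/S(18) = 65/(-4627) + 1108/(-15 + 18) = 65*(-1/4627) + 1108/3 = -65/4627 + 1108*(⅓) = -65/4627 + 1108/3 = 5126521/13881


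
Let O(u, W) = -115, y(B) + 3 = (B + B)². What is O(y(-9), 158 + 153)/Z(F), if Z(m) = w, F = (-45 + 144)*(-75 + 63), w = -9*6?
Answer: 115/54 ≈ 2.1296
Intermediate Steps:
y(B) = -3 + 4*B² (y(B) = -3 + (B + B)² = -3 + (2*B)² = -3 + 4*B²)
w = -54
F = -1188 (F = 99*(-12) = -1188)
Z(m) = -54
O(y(-9), 158 + 153)/Z(F) = -115/(-54) = -115*(-1/54) = 115/54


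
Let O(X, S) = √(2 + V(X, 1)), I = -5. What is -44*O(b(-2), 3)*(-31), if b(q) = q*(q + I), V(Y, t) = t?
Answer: 1364*√3 ≈ 2362.5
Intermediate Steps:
b(q) = q*(-5 + q) (b(q) = q*(q - 5) = q*(-5 + q))
O(X, S) = √3 (O(X, S) = √(2 + 1) = √3)
-44*O(b(-2), 3)*(-31) = -44*√3*(-31) = 1364*√3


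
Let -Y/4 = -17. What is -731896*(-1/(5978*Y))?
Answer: 91487/50813 ≈ 1.8005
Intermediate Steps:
Y = 68 (Y = -4*(-17) = 68)
-731896*(-1/(5978*Y)) = -731896/((68*(-61))*98) = -731896/((-4148*98)) = -731896/(-406504) = -731896*(-1/406504) = 91487/50813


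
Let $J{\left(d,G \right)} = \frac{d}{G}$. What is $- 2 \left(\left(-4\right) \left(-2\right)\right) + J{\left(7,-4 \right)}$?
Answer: $- \frac{71}{4} \approx -17.75$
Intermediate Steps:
$- 2 \left(\left(-4\right) \left(-2\right)\right) + J{\left(7,-4 \right)} = - 2 \left(\left(-4\right) \left(-2\right)\right) + \frac{7}{-4} = \left(-2\right) 8 + 7 \left(- \frac{1}{4}\right) = -16 - \frac{7}{4} = - \frac{71}{4}$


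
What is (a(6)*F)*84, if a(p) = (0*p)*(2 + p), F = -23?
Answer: 0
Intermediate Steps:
a(p) = 0 (a(p) = 0*(2 + p) = 0)
(a(6)*F)*84 = (0*(-23))*84 = 0*84 = 0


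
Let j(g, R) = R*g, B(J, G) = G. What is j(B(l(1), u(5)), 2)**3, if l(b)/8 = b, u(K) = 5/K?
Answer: 8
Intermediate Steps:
l(b) = 8*b
j(B(l(1), u(5)), 2)**3 = (2*(5/5))**3 = (2*(5*(1/5)))**3 = (2*1)**3 = 2**3 = 8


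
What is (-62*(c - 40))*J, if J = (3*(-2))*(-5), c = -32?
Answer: 133920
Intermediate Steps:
J = 30 (J = -6*(-5) = 30)
(-62*(c - 40))*J = -62*(-32 - 40)*30 = -62*(-72)*30 = 4464*30 = 133920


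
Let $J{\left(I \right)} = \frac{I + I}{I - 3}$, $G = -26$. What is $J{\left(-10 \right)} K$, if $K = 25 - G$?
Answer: $\frac{1020}{13} \approx 78.462$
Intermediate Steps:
$J{\left(I \right)} = \frac{2 I}{-3 + I}$
$K = 51$ ($K = 25 - -26 = 25 + 26 = 51$)
$J{\left(-10 \right)} K = 2 \left(-10\right) \frac{1}{-3 - 10} \cdot 51 = 2 \left(-10\right) \frac{1}{-13} \cdot 51 = 2 \left(-10\right) \left(- \frac{1}{13}\right) 51 = \frac{20}{13} \cdot 51 = \frac{1020}{13}$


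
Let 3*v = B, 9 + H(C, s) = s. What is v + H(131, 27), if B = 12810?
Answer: 4288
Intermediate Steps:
H(C, s) = -9 + s
v = 4270 (v = (⅓)*12810 = 4270)
v + H(131, 27) = 4270 + (-9 + 27) = 4270 + 18 = 4288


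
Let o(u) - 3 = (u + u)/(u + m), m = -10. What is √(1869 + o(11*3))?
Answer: √991806/23 ≈ 43.300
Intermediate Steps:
o(u) = 3 + 2*u/(-10 + u) (o(u) = 3 + (u + u)/(u - 10) = 3 + (2*u)/(-10 + u) = 3 + 2*u/(-10 + u))
√(1869 + o(11*3)) = √(1869 + 5*(-6 + 11*3)/(-10 + 11*3)) = √(1869 + 5*(-6 + 33)/(-10 + 33)) = √(1869 + 5*27/23) = √(1869 + 5*(1/23)*27) = √(1869 + 135/23) = √(43122/23) = √991806/23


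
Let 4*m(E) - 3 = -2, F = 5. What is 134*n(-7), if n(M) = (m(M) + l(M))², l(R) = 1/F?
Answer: 5427/200 ≈ 27.135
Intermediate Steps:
l(R) = ⅕ (l(R) = 1/5 = ⅕)
m(E) = ¼ (m(E) = ¾ + (¼)*(-2) = ¾ - ½ = ¼)
n(M) = 81/400 (n(M) = (¼ + ⅕)² = (9/20)² = 81/400)
134*n(-7) = 134*(81/400) = 5427/200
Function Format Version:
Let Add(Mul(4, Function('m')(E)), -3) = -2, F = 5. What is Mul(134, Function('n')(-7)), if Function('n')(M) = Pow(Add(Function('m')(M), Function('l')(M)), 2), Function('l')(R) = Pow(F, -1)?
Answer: Rational(5427, 200) ≈ 27.135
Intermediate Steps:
Function('l')(R) = Rational(1, 5) (Function('l')(R) = Pow(5, -1) = Rational(1, 5))
Function('m')(E) = Rational(1, 4) (Function('m')(E) = Add(Rational(3, 4), Mul(Rational(1, 4), -2)) = Add(Rational(3, 4), Rational(-1, 2)) = Rational(1, 4))
Function('n')(M) = Rational(81, 400) (Function('n')(M) = Pow(Add(Rational(1, 4), Rational(1, 5)), 2) = Pow(Rational(9, 20), 2) = Rational(81, 400))
Mul(134, Function('n')(-7)) = Mul(134, Rational(81, 400)) = Rational(5427, 200)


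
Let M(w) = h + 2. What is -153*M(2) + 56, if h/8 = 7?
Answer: -8818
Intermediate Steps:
h = 56 (h = 8*7 = 56)
M(w) = 58 (M(w) = 56 + 2 = 58)
-153*M(2) + 56 = -153*58 + 56 = -8874 + 56 = -8818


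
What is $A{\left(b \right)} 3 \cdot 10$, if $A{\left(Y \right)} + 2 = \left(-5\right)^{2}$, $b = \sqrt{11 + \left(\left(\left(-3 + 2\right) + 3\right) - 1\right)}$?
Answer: $690$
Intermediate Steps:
$b = 2 \sqrt{3}$ ($b = \sqrt{11 + \left(\left(-1 + 3\right) - 1\right)} = \sqrt{11 + \left(2 - 1\right)} = \sqrt{11 + 1} = \sqrt{12} = 2 \sqrt{3} \approx 3.4641$)
$A{\left(Y \right)} = 23$ ($A{\left(Y \right)} = -2 + \left(-5\right)^{2} = -2 + 25 = 23$)
$A{\left(b \right)} 3 \cdot 10 = 23 \cdot 3 \cdot 10 = 23 \cdot 30 = 690$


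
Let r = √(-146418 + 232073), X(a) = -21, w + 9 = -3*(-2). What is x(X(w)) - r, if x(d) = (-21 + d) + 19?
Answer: -23 - √85655 ≈ -315.67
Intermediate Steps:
w = -3 (w = -9 - 3*(-2) = -9 + 6 = -3)
r = √85655 ≈ 292.67
x(d) = -2 + d
x(X(w)) - r = (-2 - 21) - √85655 = -23 - √85655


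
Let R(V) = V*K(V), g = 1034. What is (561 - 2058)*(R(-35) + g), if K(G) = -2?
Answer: -1652688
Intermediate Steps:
R(V) = -2*V (R(V) = V*(-2) = -2*V)
(561 - 2058)*(R(-35) + g) = (561 - 2058)*(-2*(-35) + 1034) = -1497*(70 + 1034) = -1497*1104 = -1652688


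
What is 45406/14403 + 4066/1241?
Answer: 114911444/17874123 ≈ 6.4289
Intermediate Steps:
45406/14403 + 4066/1241 = 114911444/17874123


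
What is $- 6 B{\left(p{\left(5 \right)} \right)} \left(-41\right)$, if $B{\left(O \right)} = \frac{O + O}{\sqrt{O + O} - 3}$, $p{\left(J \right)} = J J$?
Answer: $900 + 1500 \sqrt{2} \approx 3021.3$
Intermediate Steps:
$p{\left(J \right)} = J^{2}$
$B{\left(O \right)} = \frac{2 O}{-3 + \sqrt{2} \sqrt{O}}$ ($B{\left(O \right)} = \frac{2 O}{\sqrt{2 O} - 3} = \frac{2 O}{\sqrt{2} \sqrt{O} - 3} = \frac{2 O}{-3 + \sqrt{2} \sqrt{O}}$)
$- 6 B{\left(p{\left(5 \right)} \right)} \left(-41\right) = - 6 \frac{2 \cdot 5^{2}}{-3 + \sqrt{2} \sqrt{5^{2}}} \left(-41\right) = - 6 \cdot 2 \cdot 25 \frac{1}{-3 + \sqrt{2} \sqrt{25}} \left(-41\right) = - 6 \cdot 2 \cdot 25 \frac{1}{-3 + \sqrt{2} \cdot 5} \left(-41\right) = - 6 \cdot 2 \cdot 25 \frac{1}{-3 + 5 \sqrt{2}} \left(-41\right) = - 6 \frac{50}{-3 + 5 \sqrt{2}} \left(-41\right) = - \frac{300}{-3 + 5 \sqrt{2}} \left(-41\right) = \frac{12300}{-3 + 5 \sqrt{2}}$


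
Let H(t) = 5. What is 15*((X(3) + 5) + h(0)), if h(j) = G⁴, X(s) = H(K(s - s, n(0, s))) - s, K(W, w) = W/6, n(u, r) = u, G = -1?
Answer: 120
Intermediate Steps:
K(W, w) = W/6 (K(W, w) = W*(⅙) = W/6)
X(s) = 5 - s
h(j) = 1 (h(j) = (-1)⁴ = 1)
15*((X(3) + 5) + h(0)) = 15*(((5 - 1*3) + 5) + 1) = 15*(((5 - 3) + 5) + 1) = 15*((2 + 5) + 1) = 15*(7 + 1) = 15*8 = 120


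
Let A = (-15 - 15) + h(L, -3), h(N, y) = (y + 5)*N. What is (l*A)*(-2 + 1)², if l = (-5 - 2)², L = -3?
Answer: -1764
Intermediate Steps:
h(N, y) = N*(5 + y) (h(N, y) = (5 + y)*N = N*(5 + y))
l = 49 (l = (-7)² = 49)
A = -36 (A = (-15 - 15) - 3*(5 - 3) = -30 - 3*2 = -30 - 6 = -36)
(l*A)*(-2 + 1)² = (49*(-36))*(-2 + 1)² = -1764*(-1)² = -1764*1 = -1764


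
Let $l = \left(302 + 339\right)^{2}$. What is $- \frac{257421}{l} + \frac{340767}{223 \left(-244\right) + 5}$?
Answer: $- \frac{154020190074}{22354802567} \approx -6.8898$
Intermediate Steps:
$l = 410881$ ($l = 641^{2} = 410881$)
$- \frac{257421}{l} + \frac{340767}{223 \left(-244\right) + 5} = - \frac{257421}{410881} + \frac{340767}{223 \left(-244\right) + 5} = \left(-257421\right) \frac{1}{410881} + \frac{340767}{-54412 + 5} = - \frac{257421}{410881} + \frac{340767}{-54407} = - \frac{257421}{410881} + 340767 \left(- \frac{1}{54407}\right) = - \frac{257421}{410881} - \frac{340767}{54407} = - \frac{154020190074}{22354802567}$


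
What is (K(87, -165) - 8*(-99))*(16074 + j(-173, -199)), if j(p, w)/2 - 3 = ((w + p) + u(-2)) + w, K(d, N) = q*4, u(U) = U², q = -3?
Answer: 11657880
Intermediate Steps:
K(d, N) = -12 (K(d, N) = -3*4 = -12)
j(p, w) = 14 + 2*p + 4*w (j(p, w) = 6 + 2*(((w + p) + (-2)²) + w) = 6 + 2*(((p + w) + 4) + w) = 6 + 2*((4 + p + w) + w) = 6 + 2*(4 + p + 2*w) = 6 + (8 + 2*p + 4*w) = 14 + 2*p + 4*w)
(K(87, -165) - 8*(-99))*(16074 + j(-173, -199)) = (-12 - 8*(-99))*(16074 + (14 + 2*(-173) + 4*(-199))) = (-12 + 792)*(16074 + (14 - 346 - 796)) = 780*(16074 - 1128) = 780*14946 = 11657880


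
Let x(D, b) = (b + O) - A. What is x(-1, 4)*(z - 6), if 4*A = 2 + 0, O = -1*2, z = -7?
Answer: -39/2 ≈ -19.500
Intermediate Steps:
O = -2
A = ½ (A = (2 + 0)/4 = (¼)*2 = ½ ≈ 0.50000)
x(D, b) = -5/2 + b (x(D, b) = (b - 2) - 1*½ = (-2 + b) - ½ = -5/2 + b)
x(-1, 4)*(z - 6) = (-5/2 + 4)*(-7 - 6) = (3/2)*(-13) = -39/2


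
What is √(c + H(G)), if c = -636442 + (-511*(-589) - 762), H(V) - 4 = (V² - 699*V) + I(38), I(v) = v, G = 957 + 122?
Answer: √73837 ≈ 271.73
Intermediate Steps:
G = 1079
H(V) = 42 + V² - 699*V (H(V) = 4 + ((V² - 699*V) + 38) = 4 + (38 + V² - 699*V) = 42 + V² - 699*V)
c = -336225 (c = -636442 + (300979 - 762) = -636442 + 300217 = -336225)
√(c + H(G)) = √(-336225 + (42 + 1079² - 699*1079)) = √(-336225 + (42 + 1164241 - 754221)) = √(-336225 + 410062) = √73837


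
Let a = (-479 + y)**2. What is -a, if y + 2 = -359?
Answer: -705600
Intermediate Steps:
y = -361 (y = -2 - 359 = -361)
a = 705600 (a = (-479 - 361)**2 = (-840)**2 = 705600)
-a = -1*705600 = -705600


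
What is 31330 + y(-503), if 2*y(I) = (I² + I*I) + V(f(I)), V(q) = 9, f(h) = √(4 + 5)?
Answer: 568687/2 ≈ 2.8434e+5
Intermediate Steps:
f(h) = 3 (f(h) = √9 = 3)
y(I) = 9/2 + I² (y(I) = ((I² + I*I) + 9)/2 = ((I² + I²) + 9)/2 = (2*I² + 9)/2 = (9 + 2*I²)/2 = 9/2 + I²)
31330 + y(-503) = 31330 + (9/2 + (-503)²) = 31330 + (9/2 + 253009) = 31330 + 506027/2 = 568687/2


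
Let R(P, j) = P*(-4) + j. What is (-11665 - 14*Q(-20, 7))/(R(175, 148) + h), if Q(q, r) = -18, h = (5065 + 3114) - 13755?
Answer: 11413/6128 ≈ 1.8624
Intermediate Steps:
h = -5576 (h = 8179 - 13755 = -5576)
R(P, j) = j - 4*P (R(P, j) = -4*P + j = j - 4*P)
(-11665 - 14*Q(-20, 7))/(R(175, 148) + h) = (-11665 - 14*(-18))/((148 - 4*175) - 5576) = (-11665 + 252)/((148 - 700) - 5576) = -11413/(-552 - 5576) = -11413/(-6128) = -11413*(-1/6128) = 11413/6128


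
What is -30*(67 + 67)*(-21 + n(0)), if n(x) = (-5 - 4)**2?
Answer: -241200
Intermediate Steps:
n(x) = 81 (n(x) = (-9)**2 = 81)
-30*(67 + 67)*(-21 + n(0)) = -30*(67 + 67)*(-21 + 81) = -4020*60 = -30*8040 = -241200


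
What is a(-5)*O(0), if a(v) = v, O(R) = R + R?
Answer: 0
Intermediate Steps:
O(R) = 2*R
a(-5)*O(0) = -10*0 = -5*0 = 0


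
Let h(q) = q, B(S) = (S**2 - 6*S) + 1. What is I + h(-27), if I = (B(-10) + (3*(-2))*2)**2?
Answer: 22174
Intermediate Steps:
B(S) = 1 + S**2 - 6*S
I = 22201 (I = ((1 + (-10)**2 - 6*(-10)) + (3*(-2))*2)**2 = ((1 + 100 + 60) - 6*2)**2 = (161 - 12)**2 = 149**2 = 22201)
I + h(-27) = 22201 - 27 = 22174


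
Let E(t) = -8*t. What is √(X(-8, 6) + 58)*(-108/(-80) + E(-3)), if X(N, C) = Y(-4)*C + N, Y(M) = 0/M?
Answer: 507*√2/4 ≈ 179.25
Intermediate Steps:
Y(M) = 0
X(N, C) = N (X(N, C) = 0*C + N = 0 + N = N)
√(X(-8, 6) + 58)*(-108/(-80) + E(-3)) = √(-8 + 58)*(-108/(-80) - 8*(-3)) = √50*(-108*(-1/80) + 24) = (5*√2)*(27/20 + 24) = (5*√2)*(507/20) = 507*√2/4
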